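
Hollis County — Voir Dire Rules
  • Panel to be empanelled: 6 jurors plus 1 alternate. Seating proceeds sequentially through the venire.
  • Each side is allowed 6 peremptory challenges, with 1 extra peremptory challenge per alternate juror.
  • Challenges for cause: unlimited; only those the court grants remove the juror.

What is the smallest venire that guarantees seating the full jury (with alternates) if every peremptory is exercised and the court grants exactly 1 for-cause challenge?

Seats to fill: 6 + 1 alternates = 7.
Peremptories: 6 + 1×1 = 7 per side × 2 sides = 14.
For-cause removals: 1.
Minimum venire: 7 + 14 + 1 = 22.

22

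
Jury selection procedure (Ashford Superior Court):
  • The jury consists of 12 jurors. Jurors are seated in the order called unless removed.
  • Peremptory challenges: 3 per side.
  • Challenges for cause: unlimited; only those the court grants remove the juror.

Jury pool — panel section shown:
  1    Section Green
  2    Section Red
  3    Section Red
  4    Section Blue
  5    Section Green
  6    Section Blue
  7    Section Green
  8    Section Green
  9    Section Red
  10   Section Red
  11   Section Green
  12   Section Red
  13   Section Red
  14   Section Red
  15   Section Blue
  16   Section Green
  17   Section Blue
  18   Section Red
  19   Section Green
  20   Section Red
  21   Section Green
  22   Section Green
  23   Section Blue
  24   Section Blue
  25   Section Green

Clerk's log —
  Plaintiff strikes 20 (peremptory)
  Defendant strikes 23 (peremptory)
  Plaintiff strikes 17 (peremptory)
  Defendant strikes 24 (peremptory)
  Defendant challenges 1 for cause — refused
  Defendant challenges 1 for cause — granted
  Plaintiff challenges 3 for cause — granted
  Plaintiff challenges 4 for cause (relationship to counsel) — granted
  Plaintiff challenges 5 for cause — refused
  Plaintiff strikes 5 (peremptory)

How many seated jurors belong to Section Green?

Removed: #1, #3, #4, #5, #17, #20, #23, #24.
Seated jurors 1–12: #2, #6, #7, #8, #9, #10, #11, #12, #13, #14, #15, #16.
Of those, in Section Green: #7, #8, #11, #16 → 4.

4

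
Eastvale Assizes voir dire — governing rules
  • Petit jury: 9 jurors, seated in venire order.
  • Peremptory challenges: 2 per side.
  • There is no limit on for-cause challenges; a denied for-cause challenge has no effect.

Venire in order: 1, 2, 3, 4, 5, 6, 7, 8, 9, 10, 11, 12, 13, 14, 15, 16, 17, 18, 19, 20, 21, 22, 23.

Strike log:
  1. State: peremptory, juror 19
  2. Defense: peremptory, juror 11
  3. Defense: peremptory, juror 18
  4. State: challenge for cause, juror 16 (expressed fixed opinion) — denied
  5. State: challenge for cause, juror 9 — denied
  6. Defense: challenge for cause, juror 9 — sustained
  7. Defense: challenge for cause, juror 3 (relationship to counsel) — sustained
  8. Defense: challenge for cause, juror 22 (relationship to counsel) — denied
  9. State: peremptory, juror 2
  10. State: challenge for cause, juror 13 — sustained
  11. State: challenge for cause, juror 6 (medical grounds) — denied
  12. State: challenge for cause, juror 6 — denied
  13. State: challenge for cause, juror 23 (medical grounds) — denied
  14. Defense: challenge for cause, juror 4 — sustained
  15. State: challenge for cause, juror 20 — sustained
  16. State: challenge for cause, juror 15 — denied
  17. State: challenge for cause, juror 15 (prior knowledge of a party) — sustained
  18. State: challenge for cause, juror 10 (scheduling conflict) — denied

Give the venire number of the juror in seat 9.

16

Removed: #2, #3, #4, #9, #11, #13, #15, #18, #19, #20. (#6, #10, #16, #22, #23 stay — for-cause denied.)
Seating in order: seats 1–9 → #1, #5, #6, #7, #8, #10, #12, #14, #16.
So seat 9 is #16.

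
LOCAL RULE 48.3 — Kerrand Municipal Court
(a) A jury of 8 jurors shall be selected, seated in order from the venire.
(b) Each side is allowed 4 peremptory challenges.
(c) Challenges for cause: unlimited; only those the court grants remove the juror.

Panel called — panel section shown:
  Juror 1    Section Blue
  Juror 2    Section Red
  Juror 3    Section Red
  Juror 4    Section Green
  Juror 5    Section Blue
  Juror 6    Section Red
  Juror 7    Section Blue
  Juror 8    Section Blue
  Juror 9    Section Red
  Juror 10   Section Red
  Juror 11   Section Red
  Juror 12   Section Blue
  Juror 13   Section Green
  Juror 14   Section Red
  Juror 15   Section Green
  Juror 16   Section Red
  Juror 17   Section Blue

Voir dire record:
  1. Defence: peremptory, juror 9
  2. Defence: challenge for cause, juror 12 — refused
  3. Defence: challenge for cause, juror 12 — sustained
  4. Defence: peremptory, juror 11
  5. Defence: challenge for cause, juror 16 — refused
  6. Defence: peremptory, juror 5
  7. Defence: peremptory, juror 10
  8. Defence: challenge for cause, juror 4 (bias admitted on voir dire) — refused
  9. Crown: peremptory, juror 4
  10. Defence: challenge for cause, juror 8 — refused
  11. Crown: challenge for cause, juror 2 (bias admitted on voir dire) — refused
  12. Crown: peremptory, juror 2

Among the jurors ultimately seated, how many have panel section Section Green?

2

Removed: #2, #4, #5, #9, #10, #11, #12.
Seated jurors 1–8: #1, #3, #6, #7, #8, #13, #14, #15.
Of those, in Section Green: #13, #15 → 2.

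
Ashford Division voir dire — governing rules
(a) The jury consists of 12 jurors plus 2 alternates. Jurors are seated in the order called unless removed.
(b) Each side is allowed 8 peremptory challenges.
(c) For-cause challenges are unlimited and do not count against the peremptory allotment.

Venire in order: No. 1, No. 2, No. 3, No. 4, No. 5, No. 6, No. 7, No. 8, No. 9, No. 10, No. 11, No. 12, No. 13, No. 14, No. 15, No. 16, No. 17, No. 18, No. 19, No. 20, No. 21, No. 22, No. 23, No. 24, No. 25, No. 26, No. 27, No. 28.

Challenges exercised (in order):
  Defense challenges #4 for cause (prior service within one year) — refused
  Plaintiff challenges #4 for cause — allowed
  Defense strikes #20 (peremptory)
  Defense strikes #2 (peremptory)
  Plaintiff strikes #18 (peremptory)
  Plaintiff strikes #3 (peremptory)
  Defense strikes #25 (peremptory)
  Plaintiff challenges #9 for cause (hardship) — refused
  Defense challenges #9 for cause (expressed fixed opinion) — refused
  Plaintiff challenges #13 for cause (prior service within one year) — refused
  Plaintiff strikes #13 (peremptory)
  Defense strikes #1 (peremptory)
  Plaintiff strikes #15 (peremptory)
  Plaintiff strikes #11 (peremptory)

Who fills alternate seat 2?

Removed: #1, #2, #3, #4, #11, #13, #15, #18, #20, #25. (#9 stays — for-cause denied.)
Filling seats in venire order through position 14: #5, #6, #7, #8, #9, #10, #12, #14, #16, #17, #19, #21, #22, #23.
So alternate 2 is #23.

23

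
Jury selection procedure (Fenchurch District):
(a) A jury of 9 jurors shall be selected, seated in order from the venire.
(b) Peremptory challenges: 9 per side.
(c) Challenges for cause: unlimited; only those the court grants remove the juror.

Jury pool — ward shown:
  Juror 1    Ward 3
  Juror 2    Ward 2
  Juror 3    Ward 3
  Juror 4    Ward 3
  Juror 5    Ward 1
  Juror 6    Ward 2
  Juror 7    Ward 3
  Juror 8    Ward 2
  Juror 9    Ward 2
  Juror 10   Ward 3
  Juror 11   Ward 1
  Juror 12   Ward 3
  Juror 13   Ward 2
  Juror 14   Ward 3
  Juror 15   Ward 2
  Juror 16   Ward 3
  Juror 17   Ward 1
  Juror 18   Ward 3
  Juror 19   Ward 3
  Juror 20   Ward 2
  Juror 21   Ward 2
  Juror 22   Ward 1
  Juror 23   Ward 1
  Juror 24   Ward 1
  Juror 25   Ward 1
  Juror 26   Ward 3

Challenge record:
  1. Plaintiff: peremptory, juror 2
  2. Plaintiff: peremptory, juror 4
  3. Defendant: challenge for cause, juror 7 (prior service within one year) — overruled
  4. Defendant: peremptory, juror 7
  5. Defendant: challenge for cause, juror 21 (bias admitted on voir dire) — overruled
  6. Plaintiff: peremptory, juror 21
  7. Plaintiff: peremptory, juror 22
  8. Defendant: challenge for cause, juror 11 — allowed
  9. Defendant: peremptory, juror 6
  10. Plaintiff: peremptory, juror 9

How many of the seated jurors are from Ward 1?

1

Removed: #2, #4, #6, #7, #9, #11, #21, #22.
Seated jurors 1–9: #1, #3, #5, #8, #10, #12, #13, #14, #15.
Of those, in Ward 1: #5 → 1.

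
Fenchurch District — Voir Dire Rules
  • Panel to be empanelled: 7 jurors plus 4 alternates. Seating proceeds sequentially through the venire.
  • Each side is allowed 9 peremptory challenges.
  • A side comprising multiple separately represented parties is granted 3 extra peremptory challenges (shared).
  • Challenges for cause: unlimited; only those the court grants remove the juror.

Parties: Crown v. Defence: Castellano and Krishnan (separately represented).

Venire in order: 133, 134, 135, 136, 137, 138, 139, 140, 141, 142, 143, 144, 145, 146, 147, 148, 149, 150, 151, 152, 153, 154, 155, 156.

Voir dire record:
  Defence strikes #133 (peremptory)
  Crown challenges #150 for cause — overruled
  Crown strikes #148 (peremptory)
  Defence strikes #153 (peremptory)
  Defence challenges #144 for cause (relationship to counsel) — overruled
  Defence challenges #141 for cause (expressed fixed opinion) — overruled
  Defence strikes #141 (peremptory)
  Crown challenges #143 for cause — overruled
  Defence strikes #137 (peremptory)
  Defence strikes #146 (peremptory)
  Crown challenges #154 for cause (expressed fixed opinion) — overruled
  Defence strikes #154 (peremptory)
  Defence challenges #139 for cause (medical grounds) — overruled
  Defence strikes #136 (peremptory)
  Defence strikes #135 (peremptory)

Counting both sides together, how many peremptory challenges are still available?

12

Crown allotment: 9. Defence allotment: 9 base + 3 multi-party = 12.
Crown peremptories used: #148 — 1 (for-cause on #150, #143, #154 don't count).
Defence peremptories used: #133, #153, #141, #137, #146, #154, #136, #135 — 8 (for-cause on #144, #141, #139 don't count).
Remaining: (9 − 1) + (12 − 8) = 12.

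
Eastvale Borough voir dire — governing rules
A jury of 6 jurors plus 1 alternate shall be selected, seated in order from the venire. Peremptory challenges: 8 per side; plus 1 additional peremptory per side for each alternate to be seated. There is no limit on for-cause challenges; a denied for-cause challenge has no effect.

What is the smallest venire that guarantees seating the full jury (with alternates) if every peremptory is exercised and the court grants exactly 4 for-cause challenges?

Seats to fill: 6 + 1 alternates = 7.
Peremptories: 8 + 1×1 = 9 per side × 2 sides = 18.
For-cause removals: 4.
Minimum venire: 7 + 18 + 4 = 29.

29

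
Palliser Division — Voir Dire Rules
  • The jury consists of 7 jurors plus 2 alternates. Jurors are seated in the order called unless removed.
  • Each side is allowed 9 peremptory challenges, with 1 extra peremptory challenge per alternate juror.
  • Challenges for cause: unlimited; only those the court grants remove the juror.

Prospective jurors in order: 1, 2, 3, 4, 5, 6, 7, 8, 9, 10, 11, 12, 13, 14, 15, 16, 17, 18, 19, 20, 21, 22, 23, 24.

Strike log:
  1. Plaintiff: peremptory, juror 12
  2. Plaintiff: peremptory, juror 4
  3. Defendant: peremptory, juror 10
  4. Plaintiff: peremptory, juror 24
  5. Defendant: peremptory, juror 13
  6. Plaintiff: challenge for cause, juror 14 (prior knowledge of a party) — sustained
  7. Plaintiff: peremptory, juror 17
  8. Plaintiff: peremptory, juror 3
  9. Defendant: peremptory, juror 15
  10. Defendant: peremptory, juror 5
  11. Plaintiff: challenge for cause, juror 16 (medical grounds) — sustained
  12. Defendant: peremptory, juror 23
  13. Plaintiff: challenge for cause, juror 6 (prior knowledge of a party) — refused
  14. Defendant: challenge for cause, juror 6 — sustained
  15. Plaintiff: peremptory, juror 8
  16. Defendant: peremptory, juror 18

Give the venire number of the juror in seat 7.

20

Removed: #3, #4, #5, #6, #8, #10, #12, #13, #14, #15, #16, #17, #18, #23, #24.
Seating in order: seats 1–7 → #1, #2, #7, #9, #11, #19, #20; alternates → #21, #22.
So seat 7 is #20.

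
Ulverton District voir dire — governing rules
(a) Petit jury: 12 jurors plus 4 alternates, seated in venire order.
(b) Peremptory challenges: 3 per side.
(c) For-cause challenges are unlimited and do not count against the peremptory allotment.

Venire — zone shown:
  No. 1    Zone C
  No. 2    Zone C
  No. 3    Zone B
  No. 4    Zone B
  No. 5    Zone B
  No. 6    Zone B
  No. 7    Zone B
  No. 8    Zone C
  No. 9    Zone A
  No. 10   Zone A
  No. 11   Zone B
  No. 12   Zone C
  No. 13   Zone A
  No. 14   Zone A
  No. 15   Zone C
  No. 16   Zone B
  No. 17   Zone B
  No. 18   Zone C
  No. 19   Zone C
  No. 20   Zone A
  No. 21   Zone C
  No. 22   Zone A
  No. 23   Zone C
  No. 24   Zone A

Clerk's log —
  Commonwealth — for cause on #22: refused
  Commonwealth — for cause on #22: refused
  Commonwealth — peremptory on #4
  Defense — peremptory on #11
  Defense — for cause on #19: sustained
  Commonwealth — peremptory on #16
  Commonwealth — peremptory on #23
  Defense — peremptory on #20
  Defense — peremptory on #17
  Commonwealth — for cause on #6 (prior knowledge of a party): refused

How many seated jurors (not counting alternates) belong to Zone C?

Removed: #4, #11, #16, #17, #19, #20, #23.
Seated jurors 1–12: #1, #2, #3, #5, #6, #7, #8, #9, #10, #12, #13, #14 (alternates #15, #18, #21, #22 not counted).
Of those, in Zone C: #1, #2, #8, #12 → 4.

4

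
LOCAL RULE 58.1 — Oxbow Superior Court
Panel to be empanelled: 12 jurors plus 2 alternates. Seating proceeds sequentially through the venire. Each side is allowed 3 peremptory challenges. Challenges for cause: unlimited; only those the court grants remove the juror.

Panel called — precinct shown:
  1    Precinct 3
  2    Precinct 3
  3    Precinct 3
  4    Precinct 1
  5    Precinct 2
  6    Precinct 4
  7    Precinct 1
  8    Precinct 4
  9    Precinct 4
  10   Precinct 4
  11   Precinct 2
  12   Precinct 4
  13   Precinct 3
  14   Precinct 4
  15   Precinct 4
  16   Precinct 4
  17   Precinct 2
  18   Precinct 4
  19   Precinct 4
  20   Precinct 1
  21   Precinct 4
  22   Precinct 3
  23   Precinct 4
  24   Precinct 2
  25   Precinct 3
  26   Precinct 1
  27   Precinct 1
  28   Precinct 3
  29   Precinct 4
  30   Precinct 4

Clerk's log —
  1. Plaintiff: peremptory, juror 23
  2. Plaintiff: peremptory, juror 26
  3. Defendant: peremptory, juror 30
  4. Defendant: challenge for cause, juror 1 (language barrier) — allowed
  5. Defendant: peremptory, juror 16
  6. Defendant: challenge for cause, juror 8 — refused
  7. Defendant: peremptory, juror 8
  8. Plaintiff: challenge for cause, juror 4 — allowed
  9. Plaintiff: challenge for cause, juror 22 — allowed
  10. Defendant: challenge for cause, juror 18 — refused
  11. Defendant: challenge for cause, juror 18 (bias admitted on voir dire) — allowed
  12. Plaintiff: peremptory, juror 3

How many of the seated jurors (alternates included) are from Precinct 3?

2

Removed: #1, #3, #4, #8, #16, #18, #22, #23, #26, #30.
Seated (14 incl. alternates): #2, #5, #6, #7, #9, #10, #11, #12, #13, #14, #15, #17, #19, #20.
Of those, in Precinct 3: #2, #13 → 2.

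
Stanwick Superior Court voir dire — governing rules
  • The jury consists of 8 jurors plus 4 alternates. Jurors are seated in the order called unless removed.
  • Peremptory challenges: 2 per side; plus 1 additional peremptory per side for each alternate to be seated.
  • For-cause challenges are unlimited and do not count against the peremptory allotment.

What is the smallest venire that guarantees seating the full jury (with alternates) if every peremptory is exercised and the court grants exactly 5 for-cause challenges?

29

Seats to fill: 8 + 4 alternates = 12.
Peremptories: 2 + 1×4 = 6 per side × 2 sides = 12.
For-cause removals: 5.
Minimum venire: 12 + 12 + 5 = 29.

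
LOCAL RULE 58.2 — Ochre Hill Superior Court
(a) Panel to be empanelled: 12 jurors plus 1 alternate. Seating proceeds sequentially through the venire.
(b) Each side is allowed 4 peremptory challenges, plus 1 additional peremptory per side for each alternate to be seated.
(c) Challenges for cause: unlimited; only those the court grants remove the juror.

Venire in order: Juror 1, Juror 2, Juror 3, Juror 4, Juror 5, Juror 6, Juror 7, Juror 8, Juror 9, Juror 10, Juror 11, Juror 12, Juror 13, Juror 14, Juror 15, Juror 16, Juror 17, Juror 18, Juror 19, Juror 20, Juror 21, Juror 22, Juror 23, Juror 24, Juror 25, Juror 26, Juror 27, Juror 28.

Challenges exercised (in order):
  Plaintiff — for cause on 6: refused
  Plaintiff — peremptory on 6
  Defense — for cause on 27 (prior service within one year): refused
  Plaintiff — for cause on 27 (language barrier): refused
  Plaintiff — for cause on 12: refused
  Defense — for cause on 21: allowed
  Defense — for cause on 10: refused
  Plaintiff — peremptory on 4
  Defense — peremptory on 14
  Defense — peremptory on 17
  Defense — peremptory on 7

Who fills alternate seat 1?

18

Removed: #4, #6, #7, #14, #17, #21. (#10, #12, #27 stay — for-cause denied.)
Filling seats in venire order through position 13: #1, #2, #3, #5, #8, #9, #10, #11, #12, #13, #15, #16, #18.
So alternate 1 is #18.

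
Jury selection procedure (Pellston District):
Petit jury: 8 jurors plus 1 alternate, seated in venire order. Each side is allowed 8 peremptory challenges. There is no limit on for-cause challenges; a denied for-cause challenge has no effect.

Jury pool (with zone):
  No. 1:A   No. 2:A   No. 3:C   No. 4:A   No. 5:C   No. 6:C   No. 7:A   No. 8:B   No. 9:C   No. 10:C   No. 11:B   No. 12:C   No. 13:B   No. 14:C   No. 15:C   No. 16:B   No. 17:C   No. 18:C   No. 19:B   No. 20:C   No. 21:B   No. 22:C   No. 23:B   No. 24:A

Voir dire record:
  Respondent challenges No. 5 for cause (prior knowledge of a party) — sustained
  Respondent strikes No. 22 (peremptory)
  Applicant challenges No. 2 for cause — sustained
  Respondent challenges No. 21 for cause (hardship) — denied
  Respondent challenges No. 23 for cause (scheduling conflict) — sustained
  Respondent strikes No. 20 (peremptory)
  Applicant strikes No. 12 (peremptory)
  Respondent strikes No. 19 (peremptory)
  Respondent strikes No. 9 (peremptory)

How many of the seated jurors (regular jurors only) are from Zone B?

2

Removed: #2, #5, #9, #12, #19, #20, #22, #23.
Seated jurors 1–8: #1, #3, #4, #6, #7, #8, #10, #11 (alternates #13 not counted).
Of those, in Zone B: #8, #11 → 2.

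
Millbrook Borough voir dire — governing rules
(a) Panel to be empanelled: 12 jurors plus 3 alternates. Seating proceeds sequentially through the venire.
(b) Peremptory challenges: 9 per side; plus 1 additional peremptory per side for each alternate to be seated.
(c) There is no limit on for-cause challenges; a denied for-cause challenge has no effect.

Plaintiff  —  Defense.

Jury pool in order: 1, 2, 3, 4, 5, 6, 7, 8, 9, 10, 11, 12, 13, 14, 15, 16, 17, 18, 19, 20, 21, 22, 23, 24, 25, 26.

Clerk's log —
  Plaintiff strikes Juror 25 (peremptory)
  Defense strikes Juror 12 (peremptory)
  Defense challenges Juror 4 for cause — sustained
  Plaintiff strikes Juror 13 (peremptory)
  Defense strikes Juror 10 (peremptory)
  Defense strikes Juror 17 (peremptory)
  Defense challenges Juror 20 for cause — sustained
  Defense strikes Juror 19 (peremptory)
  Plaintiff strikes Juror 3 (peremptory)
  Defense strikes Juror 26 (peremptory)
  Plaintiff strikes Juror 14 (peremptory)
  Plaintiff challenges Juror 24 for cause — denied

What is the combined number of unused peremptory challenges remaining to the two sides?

Plaintiff allotment: 9 base + 1 × 3 alternates = 12. Defense allotment: 9 base + 1 × 3 alternates = 12.
Plaintiff peremptories used: #25, #13, #3, #14 — 4 (the for-cause on #24 doesn't count).
Defense peremptories used: #12, #10, #17, #19, #26 — 5 (for-cause on #4, #20 don't count).
Remaining: (12 − 4) + (12 − 5) = 15.

15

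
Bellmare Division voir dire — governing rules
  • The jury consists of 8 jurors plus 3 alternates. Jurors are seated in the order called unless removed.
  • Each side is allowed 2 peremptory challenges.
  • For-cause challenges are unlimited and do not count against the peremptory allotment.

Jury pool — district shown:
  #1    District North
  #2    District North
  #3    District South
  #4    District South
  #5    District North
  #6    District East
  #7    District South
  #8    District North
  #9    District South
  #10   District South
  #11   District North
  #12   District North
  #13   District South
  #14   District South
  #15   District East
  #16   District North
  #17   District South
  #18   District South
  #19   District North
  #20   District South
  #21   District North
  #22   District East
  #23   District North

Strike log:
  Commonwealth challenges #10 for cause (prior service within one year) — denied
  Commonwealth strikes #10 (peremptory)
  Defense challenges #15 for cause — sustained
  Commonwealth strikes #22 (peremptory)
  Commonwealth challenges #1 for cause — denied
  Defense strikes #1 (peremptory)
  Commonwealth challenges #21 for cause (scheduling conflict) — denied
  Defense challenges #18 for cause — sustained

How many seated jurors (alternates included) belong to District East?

1

Removed: #1, #10, #15, #18, #22.
Seated (11 incl. alternates): #2, #3, #4, #5, #6, #7, #8, #9, #11, #12, #13.
Of those, in District East: #6 → 1.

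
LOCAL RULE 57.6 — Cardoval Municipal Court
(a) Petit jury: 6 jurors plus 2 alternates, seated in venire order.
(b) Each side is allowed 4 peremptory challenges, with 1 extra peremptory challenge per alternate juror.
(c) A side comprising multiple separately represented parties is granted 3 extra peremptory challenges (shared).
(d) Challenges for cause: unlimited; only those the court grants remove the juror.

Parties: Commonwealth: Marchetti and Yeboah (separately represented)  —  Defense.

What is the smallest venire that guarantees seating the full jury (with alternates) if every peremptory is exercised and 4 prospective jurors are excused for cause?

Seats to fill: 6 + 2 alternates = 8.
Peremptories — Commonwealth: 4 + 1×2 + 3 = 9; Defense: 4 + 1×2 = 6; total 15.
For-cause removals: 4.
Minimum venire: 8 + 15 + 4 = 27.

27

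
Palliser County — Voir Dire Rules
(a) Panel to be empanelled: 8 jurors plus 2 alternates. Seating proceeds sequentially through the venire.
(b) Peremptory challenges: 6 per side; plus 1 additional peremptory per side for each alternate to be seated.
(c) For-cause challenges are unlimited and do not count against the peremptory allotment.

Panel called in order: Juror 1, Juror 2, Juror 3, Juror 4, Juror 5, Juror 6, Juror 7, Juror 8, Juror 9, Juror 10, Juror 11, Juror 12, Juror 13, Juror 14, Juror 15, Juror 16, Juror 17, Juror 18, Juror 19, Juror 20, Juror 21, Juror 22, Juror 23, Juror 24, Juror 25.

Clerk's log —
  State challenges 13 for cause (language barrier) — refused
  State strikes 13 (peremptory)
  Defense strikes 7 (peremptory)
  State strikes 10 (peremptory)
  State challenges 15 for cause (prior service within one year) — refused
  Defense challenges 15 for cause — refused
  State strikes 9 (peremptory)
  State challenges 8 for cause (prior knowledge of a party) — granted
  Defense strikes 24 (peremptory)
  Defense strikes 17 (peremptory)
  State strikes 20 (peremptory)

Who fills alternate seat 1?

14

Removed: #7, #8, #9, #10, #13, #17, #20, #24. (#15 stays — for-cause denied.)
Filling seats in venire order through position 9: #1, #2, #3, #4, #5, #6, #11, #12, #14.
So alternate 1 is #14.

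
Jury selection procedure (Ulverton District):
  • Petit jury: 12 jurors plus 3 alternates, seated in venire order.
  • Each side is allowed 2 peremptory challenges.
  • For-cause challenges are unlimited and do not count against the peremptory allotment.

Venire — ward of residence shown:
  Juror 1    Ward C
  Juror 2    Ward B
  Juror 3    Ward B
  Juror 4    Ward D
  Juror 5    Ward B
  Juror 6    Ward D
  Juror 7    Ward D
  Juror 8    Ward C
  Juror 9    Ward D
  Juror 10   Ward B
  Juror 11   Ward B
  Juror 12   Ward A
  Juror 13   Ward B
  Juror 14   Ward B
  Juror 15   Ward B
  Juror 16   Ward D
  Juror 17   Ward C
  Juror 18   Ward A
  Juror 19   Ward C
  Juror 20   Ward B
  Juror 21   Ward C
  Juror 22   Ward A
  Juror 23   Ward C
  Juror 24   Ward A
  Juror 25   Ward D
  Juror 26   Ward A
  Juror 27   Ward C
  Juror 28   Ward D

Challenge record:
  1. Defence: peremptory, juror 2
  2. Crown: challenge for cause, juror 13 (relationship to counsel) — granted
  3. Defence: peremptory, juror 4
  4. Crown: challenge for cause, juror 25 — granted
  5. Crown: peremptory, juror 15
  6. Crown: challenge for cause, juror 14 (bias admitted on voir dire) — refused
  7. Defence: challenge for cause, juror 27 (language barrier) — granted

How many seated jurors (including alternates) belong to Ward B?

5

Removed: #2, #4, #13, #15, #25, #27.
Seated (15 incl. alternates): #1, #3, #5, #6, #7, #8, #9, #10, #11, #12, #14, #16, #17, #18, #19.
Of those, in Ward B: #3, #5, #10, #11, #14 → 5.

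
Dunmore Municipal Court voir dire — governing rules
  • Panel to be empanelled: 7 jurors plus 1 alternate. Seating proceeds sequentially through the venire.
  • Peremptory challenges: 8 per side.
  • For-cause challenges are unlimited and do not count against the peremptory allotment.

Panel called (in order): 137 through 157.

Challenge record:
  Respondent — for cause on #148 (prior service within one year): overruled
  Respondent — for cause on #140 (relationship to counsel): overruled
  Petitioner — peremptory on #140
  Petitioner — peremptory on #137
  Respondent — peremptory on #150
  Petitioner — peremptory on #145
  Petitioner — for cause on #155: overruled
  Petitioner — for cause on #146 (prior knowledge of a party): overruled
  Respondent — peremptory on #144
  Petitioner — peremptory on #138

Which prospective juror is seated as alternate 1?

149

Removed: #137, #138, #140, #144, #145, #150. (#146, #148, #155 stay — for-cause denied.)
Seating in order: seats 1–7 → #139, #141, #142, #143, #146, #147, #148; alternates → #149.
So alternate 1 is #149.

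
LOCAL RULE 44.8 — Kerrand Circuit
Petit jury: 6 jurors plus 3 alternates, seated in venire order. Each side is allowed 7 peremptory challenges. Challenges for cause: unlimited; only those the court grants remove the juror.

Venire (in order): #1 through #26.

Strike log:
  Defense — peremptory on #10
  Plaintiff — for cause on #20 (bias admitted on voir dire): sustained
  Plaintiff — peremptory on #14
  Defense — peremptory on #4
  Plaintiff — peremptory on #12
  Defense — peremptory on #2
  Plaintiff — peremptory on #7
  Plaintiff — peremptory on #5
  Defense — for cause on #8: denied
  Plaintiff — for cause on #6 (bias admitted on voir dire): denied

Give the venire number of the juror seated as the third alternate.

Removed: #2, #4, #5, #7, #10, #12, #14, #20. (#6, #8 stay — for-cause denied.)
Filling seats in venire order through position 9: #1, #3, #6, #8, #9, #11, #13, #15, #16.
So alternate 3 is #16.

16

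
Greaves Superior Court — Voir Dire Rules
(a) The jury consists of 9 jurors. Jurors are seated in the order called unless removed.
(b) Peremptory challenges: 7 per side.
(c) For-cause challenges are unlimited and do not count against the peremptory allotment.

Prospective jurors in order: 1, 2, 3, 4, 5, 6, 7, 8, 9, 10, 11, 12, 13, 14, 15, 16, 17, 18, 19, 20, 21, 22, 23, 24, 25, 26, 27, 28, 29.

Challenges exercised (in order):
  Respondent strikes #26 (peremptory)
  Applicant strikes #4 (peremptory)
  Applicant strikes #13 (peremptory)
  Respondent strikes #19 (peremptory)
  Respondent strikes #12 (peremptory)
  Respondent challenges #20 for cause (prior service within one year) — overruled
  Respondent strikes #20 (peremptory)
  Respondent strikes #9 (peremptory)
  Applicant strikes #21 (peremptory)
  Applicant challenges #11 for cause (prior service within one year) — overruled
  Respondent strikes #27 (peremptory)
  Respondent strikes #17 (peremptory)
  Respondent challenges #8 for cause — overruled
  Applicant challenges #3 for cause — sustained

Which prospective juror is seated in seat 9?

14

Removed: #3, #4, #9, #12, #13, #17, #19, #20, #21, #26, #27. (#8, #11 stay — for-cause denied.)
Seating in order: seats 1–9 → #1, #2, #5, #6, #7, #8, #10, #11, #14.
So seat 9 is #14.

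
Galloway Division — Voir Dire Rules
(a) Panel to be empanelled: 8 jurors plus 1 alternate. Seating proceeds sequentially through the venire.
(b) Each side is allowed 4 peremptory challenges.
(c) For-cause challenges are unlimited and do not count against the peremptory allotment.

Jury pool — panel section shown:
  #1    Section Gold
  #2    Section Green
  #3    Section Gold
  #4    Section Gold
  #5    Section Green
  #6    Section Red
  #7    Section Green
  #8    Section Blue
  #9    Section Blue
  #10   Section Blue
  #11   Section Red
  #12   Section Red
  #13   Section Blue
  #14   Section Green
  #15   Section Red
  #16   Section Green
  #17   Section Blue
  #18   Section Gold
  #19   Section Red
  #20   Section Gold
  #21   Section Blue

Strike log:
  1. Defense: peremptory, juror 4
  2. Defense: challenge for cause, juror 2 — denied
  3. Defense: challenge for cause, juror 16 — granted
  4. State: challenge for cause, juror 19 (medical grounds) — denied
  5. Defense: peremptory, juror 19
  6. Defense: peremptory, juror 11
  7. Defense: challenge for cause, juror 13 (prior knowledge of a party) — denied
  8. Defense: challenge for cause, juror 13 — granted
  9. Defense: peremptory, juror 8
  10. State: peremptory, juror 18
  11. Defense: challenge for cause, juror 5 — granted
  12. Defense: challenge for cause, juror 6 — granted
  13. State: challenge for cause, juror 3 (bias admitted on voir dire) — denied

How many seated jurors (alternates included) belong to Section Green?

3

Removed: #4, #5, #6, #8, #11, #13, #16, #18, #19.
Seated (9 incl. alternates): #1, #2, #3, #7, #9, #10, #12, #14, #15.
Of those, in Section Green: #2, #7, #14 → 3.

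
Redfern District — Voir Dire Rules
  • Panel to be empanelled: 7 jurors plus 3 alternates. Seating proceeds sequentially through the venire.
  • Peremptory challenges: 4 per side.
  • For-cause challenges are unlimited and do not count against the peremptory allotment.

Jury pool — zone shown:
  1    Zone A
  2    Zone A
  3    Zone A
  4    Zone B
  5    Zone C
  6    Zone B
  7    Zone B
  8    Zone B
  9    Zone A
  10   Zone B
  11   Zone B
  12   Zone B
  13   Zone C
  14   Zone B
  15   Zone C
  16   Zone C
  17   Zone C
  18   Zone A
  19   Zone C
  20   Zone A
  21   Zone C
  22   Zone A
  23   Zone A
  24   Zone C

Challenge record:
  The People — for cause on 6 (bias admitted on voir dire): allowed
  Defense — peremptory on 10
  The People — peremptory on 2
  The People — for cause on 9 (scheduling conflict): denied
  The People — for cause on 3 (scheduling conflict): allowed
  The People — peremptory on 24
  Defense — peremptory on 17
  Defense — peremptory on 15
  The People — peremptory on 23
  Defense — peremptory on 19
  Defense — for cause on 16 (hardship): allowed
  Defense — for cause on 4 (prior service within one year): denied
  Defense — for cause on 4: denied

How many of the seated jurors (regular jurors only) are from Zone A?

Removed: #2, #3, #6, #10, #15, #16, #17, #19, #23, #24.
Seated jurors 1–7: #1, #4, #5, #7, #8, #9, #11 (alternates #12, #13, #14 not counted).
Of those, in Zone A: #1, #9 → 2.

2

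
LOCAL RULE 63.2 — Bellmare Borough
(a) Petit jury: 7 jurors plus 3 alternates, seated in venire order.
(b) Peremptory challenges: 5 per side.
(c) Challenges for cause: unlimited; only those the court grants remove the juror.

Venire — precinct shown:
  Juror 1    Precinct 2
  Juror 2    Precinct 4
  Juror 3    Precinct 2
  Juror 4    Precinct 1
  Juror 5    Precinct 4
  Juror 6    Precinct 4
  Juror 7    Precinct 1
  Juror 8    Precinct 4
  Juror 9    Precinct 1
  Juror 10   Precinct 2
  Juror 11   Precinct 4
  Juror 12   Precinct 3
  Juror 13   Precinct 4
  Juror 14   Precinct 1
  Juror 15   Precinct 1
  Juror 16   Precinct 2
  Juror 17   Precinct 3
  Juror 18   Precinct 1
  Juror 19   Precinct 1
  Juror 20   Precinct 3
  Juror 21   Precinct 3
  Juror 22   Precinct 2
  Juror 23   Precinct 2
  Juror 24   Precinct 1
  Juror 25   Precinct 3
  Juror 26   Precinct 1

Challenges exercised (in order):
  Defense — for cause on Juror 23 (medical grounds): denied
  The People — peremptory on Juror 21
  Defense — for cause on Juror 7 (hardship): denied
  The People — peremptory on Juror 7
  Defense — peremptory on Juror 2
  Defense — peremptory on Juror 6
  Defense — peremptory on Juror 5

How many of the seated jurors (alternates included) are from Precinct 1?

Removed: #2, #5, #6, #7, #21.
Seated (10 incl. alternates): #1, #3, #4, #8, #9, #10, #11, #12, #13, #14.
Of those, in Precinct 1: #4, #9, #14 → 3.

3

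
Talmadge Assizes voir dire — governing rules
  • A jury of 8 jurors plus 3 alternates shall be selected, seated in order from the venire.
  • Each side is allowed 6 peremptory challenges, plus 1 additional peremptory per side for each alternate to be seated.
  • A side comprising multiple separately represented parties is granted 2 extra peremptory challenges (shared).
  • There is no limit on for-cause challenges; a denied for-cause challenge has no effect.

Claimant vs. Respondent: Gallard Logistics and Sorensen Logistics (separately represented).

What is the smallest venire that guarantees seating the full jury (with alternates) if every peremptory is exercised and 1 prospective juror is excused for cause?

Seats to fill: 8 + 3 alternates = 11.
Peremptories — Claimant: 6 + 1×3 = 9; Respondent: 6 + 1×3 + 2 = 11; total 20.
For-cause removals: 1.
Minimum venire: 11 + 20 + 1 = 32.

32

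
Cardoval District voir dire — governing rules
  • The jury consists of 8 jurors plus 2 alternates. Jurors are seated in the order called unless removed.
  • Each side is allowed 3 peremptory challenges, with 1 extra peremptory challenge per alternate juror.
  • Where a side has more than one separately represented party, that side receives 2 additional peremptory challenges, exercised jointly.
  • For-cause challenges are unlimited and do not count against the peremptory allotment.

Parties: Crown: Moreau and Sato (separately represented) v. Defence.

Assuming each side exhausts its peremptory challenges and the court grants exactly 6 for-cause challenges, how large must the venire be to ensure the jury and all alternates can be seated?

Seats to fill: 8 + 2 alternates = 10.
Peremptories — Crown: 3 + 1×2 + 2 = 7; Defence: 3 + 1×2 = 5; total 12.
For-cause removals: 6.
Minimum venire: 10 + 12 + 6 = 28.

28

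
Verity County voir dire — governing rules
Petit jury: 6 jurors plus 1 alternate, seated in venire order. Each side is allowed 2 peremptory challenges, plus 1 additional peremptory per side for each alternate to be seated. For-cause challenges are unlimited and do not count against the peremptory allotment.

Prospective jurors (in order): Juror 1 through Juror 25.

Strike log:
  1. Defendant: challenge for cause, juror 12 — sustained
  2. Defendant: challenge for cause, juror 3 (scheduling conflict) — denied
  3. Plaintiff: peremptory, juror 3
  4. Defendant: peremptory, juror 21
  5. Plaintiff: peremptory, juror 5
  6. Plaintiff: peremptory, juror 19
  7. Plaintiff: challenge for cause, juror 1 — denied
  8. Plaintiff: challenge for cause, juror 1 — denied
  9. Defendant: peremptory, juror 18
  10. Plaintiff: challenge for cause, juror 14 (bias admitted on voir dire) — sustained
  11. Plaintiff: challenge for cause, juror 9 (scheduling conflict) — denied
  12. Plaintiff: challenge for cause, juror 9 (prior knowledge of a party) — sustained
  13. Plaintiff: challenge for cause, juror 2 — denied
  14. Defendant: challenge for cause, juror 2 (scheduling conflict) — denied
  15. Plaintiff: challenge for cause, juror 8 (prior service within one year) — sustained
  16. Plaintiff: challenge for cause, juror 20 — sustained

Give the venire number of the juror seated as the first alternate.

Removed: #3, #5, #8, #9, #12, #14, #18, #19, #20, #21. (#1, #2 stay — for-cause denied.)
Filling seats in venire order through position 7: #1, #2, #4, #6, #7, #10, #11.
So alternate 1 is #11.

11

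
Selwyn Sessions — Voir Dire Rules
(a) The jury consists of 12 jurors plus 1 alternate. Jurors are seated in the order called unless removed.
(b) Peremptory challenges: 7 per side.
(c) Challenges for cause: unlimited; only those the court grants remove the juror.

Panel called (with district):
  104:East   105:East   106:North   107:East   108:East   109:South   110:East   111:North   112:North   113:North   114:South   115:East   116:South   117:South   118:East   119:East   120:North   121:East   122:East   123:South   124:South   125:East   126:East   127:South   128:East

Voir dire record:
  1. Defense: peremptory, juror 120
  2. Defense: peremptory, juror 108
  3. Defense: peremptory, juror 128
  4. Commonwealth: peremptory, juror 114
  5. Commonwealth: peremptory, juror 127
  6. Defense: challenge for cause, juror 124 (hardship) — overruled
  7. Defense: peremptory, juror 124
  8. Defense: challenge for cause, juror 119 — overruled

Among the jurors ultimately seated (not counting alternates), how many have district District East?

5

Removed: #108, #114, #120, #124, #127, #128.
Seated jurors 1–12: #104, #105, #106, #107, #109, #110, #111, #112, #113, #115, #116, #117 (alternates #118 not counted).
Of those, in District East: #104, #105, #107, #110, #115 → 5.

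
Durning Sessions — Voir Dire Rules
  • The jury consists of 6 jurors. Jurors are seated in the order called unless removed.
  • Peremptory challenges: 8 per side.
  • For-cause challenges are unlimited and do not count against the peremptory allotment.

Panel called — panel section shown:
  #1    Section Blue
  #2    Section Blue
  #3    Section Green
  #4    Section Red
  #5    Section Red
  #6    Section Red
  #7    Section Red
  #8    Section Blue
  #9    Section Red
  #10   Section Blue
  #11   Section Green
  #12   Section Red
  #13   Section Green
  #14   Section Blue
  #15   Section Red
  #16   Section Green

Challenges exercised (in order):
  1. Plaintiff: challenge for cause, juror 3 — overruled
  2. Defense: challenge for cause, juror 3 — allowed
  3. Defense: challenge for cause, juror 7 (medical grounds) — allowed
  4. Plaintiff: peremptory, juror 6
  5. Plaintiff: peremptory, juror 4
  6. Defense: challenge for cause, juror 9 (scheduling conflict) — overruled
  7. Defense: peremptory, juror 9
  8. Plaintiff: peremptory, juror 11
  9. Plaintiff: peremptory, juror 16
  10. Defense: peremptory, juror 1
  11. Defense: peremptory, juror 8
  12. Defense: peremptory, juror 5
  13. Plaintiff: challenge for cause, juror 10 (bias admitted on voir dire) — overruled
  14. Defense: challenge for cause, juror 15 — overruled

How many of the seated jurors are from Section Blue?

Removed: #1, #3, #4, #5, #6, #7, #8, #9, #11, #16.
Seated jurors 1–6: #2, #10, #12, #13, #14, #15.
Of those, in Section Blue: #2, #10, #14 → 3.

3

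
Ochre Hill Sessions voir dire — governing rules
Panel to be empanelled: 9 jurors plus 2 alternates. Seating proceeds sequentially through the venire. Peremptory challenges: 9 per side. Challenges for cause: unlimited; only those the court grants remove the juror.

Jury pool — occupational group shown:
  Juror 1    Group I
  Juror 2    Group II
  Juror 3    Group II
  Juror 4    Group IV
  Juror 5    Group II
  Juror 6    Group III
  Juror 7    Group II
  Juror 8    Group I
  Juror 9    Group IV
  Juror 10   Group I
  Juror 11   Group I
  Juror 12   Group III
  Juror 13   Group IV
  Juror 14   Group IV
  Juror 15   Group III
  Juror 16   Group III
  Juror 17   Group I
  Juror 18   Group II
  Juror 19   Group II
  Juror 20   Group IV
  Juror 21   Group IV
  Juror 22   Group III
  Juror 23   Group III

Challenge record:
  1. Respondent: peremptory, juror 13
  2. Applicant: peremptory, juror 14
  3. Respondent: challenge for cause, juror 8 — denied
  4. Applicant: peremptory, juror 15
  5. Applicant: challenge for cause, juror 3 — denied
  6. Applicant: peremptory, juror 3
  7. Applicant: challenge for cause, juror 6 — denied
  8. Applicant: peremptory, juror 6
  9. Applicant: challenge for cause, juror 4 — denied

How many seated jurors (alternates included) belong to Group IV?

Removed: #3, #6, #13, #14, #15.
Seated (11 incl. alternates): #1, #2, #4, #5, #7, #8, #9, #10, #11, #12, #16.
Of those, in Group IV: #4, #9 → 2.

2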